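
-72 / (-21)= 24/7 = 3.43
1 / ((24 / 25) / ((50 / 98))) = 625/1176 = 0.53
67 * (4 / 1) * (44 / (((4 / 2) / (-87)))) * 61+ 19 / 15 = -469351061/15 = -31290070.73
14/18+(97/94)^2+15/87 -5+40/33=-44973653/25368156 = -1.77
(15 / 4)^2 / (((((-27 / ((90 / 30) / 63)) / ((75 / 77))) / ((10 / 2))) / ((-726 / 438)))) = 34375/171696 = 0.20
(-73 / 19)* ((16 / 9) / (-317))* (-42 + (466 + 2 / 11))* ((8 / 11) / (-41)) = -43599104/268920927 = -0.16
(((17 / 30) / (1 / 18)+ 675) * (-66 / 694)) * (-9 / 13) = 1017522/22555 = 45.11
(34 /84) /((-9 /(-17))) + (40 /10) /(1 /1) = 1801/378 = 4.76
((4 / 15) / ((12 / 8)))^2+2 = 4114/2025 = 2.03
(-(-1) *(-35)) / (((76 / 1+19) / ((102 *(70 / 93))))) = -16660/589 = -28.29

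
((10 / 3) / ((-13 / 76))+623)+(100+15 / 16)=439577/624 = 704.45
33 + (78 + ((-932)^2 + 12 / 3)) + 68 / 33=868741.06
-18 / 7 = -2.57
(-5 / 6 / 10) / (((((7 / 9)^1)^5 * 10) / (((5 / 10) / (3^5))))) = -81/1344560 = 0.00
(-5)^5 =-3125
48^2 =2304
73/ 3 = 24.33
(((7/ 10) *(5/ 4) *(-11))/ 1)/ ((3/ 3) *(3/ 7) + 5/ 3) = -147/32 = -4.59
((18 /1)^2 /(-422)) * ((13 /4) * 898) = -472797/211 = -2240.74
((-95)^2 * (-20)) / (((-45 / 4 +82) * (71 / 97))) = -70034000/20093 = -3485.49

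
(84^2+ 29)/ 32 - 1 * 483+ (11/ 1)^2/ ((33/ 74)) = 935/96 = 9.74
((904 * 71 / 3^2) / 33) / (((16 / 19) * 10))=152437/5940 = 25.66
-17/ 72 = -0.24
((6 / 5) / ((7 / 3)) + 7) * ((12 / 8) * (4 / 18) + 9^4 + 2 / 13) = 67301174/1365 = 49304.89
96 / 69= 32/23 = 1.39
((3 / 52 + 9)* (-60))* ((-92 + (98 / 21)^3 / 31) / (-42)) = -29147050/25389 = -1148.02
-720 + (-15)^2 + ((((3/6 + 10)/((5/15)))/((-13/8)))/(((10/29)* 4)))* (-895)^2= -292707405/26 = -11257977.12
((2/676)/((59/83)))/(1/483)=40089/19942 = 2.01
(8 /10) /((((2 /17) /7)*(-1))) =-238/5 = -47.60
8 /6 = 4/3 = 1.33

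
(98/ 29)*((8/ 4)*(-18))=-3528/29 = -121.66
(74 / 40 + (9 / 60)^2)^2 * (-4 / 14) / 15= -80143/1200000 = -0.07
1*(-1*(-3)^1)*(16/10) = 24/5 = 4.80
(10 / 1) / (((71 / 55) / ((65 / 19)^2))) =2323750/25631 = 90.66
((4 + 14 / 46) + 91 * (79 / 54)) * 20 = 1706930/621 = 2748.68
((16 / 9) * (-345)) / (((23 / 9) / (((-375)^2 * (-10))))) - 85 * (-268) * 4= 337591120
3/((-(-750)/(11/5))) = 11/1250 = 0.01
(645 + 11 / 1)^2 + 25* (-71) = 428561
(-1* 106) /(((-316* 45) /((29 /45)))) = 1537/319950 = 0.00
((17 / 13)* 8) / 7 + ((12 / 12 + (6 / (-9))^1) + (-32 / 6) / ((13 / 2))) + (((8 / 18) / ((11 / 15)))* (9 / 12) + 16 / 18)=21178/9009 = 2.35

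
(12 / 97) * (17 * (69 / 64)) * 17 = 59823/1552 = 38.55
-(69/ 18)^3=-12167/216 = -56.33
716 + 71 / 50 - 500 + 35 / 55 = 119931/550 = 218.06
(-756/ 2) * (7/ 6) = -441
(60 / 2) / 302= 15/151 = 0.10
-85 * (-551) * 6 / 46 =140505/23 = 6108.91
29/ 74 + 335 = 24819/74 = 335.39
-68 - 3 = -71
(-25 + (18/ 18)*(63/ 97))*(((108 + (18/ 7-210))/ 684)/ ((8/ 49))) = 239743/11058 = 21.68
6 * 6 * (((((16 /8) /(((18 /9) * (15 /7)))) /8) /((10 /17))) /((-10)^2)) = 357/10000 = 0.04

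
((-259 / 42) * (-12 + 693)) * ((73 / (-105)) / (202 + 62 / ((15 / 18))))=613127/58044 = 10.56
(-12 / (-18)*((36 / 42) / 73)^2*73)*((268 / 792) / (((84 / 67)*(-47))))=-4489/116506467 = 0.00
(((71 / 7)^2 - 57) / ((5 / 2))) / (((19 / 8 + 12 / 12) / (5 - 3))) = 71936/6615 = 10.87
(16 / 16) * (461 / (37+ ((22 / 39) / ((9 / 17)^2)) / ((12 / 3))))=2912598/236945 = 12.29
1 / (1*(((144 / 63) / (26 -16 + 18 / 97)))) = 1729/388 = 4.46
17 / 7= 2.43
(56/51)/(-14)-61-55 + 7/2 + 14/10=-56701/510 = -111.18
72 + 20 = 92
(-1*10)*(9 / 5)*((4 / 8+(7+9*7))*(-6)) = 7614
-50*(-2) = 100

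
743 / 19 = 39.11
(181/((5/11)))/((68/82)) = 480.18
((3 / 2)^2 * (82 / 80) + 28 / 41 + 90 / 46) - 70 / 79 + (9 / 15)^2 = 263398901/59597600 = 4.42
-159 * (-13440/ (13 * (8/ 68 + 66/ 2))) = 36328320/7319 = 4963.56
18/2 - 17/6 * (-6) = 26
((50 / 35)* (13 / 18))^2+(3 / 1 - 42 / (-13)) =376414/51597 = 7.30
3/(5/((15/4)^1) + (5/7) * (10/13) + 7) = 819/2425 = 0.34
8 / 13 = 0.62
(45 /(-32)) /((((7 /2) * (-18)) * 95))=1/4256 = 0.00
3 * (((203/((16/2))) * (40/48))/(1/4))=1015/4 = 253.75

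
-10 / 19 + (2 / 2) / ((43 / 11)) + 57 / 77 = 29552/62909 = 0.47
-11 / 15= -0.73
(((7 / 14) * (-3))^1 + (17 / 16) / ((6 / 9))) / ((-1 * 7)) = -3/224 = -0.01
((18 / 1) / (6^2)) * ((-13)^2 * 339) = 57291/2 = 28645.50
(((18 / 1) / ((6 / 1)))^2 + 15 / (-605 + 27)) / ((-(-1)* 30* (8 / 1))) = 1729/46240 = 0.04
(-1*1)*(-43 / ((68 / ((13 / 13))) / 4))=43/17 = 2.53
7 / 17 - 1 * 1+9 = 143/17 = 8.41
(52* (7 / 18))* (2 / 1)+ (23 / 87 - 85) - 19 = -16519/261 = -63.29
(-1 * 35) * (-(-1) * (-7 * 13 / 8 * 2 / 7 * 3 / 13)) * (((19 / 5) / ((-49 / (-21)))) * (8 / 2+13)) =2907/4 = 726.75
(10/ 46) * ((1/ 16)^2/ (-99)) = -5/582912 = 0.00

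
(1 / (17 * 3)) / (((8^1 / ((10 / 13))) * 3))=5/7956 = 0.00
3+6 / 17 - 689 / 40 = -9433/680 = -13.87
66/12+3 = 17/2 = 8.50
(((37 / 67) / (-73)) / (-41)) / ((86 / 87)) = 3219/17245666 = 0.00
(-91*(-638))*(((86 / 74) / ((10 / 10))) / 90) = 749.70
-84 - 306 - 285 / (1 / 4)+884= -646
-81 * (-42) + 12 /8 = 6807/2 = 3403.50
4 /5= 0.80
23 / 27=0.85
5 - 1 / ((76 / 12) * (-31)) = 2948/589 = 5.01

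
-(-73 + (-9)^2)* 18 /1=-144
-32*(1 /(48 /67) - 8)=634/3 = 211.33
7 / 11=0.64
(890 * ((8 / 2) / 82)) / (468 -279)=1780/7749 = 0.23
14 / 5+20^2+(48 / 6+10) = 420.80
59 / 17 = 3.47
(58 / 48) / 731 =29/17544 = 0.00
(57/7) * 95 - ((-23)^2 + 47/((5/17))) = 2967/35 = 84.77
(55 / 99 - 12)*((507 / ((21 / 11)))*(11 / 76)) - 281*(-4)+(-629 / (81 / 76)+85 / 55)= 95.47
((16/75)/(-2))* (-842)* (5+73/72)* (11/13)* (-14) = -56146244/8775 = -6398.43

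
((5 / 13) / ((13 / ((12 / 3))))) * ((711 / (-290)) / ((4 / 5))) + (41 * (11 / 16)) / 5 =2068151/392080 = 5.27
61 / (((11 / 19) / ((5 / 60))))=1159/132 = 8.78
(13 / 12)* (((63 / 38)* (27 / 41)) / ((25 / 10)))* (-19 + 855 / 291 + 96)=37.82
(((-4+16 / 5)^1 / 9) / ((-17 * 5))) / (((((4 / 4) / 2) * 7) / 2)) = 16/26775 = 0.00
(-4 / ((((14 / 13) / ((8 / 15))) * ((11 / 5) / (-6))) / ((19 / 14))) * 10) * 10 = 733.21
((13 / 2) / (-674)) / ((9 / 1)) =-13/12132 = 0.00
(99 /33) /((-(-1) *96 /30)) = 0.94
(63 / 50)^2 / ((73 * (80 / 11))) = 43659/14600000 = 0.00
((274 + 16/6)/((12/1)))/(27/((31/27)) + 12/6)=12865/14238 = 0.90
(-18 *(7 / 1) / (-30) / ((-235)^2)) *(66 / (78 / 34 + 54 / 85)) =7854/4583675 = 0.00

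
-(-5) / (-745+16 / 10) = -25/3717 = -0.01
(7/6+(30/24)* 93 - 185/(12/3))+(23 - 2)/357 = 7265/102 = 71.23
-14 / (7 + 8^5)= -14/32775 = 0.00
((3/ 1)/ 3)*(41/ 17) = 41/17 = 2.41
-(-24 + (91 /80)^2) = 145319/6400 = 22.71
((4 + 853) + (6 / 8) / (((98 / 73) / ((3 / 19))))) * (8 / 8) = 6383593/7448 = 857.09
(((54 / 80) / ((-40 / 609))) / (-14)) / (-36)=-261/12800 = -0.02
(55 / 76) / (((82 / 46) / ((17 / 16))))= 21505/49856 = 0.43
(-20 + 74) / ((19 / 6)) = 324/19 = 17.05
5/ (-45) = -1/9 = -0.11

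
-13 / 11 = -1.18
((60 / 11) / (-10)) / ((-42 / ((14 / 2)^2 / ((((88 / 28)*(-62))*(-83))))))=49/1245332 = 0.00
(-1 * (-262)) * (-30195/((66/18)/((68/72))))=-2037705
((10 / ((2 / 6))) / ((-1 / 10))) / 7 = -300/7 = -42.86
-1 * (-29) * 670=19430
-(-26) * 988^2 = 25379744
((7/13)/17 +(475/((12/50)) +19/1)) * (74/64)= 98035607/42432 = 2310.42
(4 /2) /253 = 2/253 = 0.01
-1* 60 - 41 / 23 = -1421/23 = -61.78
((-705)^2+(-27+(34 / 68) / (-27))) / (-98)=-26837891/5292 = -5071.41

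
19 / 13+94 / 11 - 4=859/143 = 6.01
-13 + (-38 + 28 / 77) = -557/11 = -50.64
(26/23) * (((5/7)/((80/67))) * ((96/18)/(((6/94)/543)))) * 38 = 563129372/483 = 1165899.32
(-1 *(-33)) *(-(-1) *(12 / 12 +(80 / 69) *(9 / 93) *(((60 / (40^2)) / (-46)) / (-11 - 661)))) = 242442849/7346752 = 33.00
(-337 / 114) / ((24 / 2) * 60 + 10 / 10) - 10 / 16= -206833/328776 = -0.63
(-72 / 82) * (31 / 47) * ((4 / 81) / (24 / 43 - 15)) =21328/10770003 = 0.00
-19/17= -1.12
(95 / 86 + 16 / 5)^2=3426201/184900 = 18.53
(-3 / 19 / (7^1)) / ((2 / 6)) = -9/133 = -0.07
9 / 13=0.69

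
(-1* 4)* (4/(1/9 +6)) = -144/55 = -2.62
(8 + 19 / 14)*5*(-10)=-3275/7 = -467.86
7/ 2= 3.50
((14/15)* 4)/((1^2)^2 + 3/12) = 224/75 = 2.99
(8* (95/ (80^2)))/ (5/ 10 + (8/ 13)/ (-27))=6669/26800 = 0.25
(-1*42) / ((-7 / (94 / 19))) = 564/19 = 29.68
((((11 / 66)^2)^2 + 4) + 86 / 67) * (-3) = -458851/28944 = -15.85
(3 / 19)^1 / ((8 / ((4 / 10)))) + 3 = 1143/380 = 3.01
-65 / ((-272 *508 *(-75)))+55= 113995187/2072640 = 55.00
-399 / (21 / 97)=-1843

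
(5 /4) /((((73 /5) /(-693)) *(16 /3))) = -51975/4672 = -11.12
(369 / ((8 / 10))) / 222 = 615/296 = 2.08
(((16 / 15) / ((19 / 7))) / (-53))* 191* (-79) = 111.88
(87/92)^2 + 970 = 970.89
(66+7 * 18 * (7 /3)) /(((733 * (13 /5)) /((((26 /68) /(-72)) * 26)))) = -325/12461 = -0.03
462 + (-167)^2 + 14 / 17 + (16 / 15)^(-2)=123390961/4352 = 28352.70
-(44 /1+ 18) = -62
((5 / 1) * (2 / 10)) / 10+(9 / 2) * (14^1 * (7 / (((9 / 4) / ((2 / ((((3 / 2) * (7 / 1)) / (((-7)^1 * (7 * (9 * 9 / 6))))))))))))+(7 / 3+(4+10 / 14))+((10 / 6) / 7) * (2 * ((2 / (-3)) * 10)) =-15555977/630 = -24692.03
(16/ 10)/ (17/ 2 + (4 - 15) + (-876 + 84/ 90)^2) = 720/344582627 = 0.00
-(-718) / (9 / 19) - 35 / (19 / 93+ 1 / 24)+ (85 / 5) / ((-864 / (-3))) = 24130381/17568 = 1373.54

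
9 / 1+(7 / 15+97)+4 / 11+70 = 29177/165 = 176.83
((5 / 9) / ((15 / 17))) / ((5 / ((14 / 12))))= 119/810 = 0.15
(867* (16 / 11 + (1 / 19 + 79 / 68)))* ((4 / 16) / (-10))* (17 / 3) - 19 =-11597419/33440 = -346.81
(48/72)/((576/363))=121/288 = 0.42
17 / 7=2.43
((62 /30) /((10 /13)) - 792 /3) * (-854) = 16737119/75 = 223161.59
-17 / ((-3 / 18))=102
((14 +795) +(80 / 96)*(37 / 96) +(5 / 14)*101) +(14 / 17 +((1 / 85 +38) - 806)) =26810267/342720 = 78.23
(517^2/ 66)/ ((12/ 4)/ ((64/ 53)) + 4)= 777568/1245 = 624.55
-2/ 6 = -1/3 = -0.33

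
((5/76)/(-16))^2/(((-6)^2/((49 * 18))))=1225/2957312 = 0.00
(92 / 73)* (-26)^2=62192/73 = 851.95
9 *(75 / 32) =675/32 = 21.09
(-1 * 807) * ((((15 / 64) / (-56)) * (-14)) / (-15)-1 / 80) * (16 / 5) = 16947/400 = 42.37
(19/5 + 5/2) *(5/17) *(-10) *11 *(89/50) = -61677/170 = -362.81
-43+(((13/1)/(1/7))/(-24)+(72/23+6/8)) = -23687/552 = -42.91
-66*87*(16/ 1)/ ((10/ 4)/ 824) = -30281011.20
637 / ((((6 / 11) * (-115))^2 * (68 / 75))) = 77077/431664 = 0.18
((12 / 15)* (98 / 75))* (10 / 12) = 196/225 = 0.87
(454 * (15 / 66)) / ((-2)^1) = -1135/22 = -51.59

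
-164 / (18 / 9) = -82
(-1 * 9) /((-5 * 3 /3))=9/5 = 1.80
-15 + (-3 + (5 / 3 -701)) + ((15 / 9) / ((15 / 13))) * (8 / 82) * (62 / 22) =-2910044/4059 = -716.94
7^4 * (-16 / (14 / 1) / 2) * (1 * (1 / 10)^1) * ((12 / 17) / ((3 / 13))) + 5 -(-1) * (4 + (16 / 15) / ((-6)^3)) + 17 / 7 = -19675462/48195 = -408.25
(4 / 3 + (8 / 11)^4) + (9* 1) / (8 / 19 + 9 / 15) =44426809/4260531 = 10.43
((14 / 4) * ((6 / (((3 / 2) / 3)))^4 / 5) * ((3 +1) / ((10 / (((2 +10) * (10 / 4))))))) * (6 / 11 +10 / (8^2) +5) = 54622512/55 = 993136.58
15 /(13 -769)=-5/252 = -0.02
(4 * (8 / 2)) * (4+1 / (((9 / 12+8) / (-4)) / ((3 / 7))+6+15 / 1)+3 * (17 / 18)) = 110.34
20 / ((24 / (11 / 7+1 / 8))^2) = 45125/451584 = 0.10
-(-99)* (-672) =-66528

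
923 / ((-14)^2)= 923/196 = 4.71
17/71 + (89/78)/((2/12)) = 7.09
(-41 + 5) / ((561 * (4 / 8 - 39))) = 24/14399 = 0.00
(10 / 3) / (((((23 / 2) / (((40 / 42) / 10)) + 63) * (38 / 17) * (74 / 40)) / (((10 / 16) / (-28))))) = -425/4340322 = 0.00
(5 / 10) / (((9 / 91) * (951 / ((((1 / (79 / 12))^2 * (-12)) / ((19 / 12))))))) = -34944/37589543 = 0.00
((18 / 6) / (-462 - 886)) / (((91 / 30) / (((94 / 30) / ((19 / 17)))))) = -2397/1165346 = 0.00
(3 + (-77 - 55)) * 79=-10191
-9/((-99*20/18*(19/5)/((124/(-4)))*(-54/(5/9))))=155/22572 = 0.01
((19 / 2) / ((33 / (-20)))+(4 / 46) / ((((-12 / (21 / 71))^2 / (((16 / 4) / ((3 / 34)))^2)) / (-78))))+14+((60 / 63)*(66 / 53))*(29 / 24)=571241141/473163383 = 1.21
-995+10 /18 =-8950/9 = -994.44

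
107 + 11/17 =1830/17 = 107.65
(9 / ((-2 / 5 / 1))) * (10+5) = -675/2 = -337.50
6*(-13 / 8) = -39/4 = -9.75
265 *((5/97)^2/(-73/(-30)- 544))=-198750/152868023 = 0.00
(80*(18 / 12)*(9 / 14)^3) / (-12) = -3645/1372 = -2.66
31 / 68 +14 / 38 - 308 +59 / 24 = -2362169/7752 = -304.72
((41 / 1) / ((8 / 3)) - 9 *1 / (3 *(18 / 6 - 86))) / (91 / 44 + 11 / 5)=187605/51958 = 3.61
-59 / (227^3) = -59/11697083 = 0.00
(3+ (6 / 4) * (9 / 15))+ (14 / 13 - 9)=-523/130 = -4.02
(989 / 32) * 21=20769/32 = 649.03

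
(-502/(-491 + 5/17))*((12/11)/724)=12801/8304461 = 0.00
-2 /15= -0.13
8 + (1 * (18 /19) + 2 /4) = 359/38 = 9.45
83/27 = 3.07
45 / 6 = 15/2 = 7.50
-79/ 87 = -0.91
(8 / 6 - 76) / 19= -224/57 = -3.93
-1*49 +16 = -33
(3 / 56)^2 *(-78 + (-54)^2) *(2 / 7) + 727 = 4002547/5488 = 729.33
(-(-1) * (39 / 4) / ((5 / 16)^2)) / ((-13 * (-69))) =0.11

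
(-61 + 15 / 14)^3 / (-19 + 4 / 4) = 11957.19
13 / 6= 2.17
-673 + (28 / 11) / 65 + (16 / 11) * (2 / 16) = -481037/715 = -672.78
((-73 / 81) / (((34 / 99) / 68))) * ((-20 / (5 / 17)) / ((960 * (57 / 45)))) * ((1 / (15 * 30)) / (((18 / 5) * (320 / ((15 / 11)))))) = 1241/47278080 = 0.00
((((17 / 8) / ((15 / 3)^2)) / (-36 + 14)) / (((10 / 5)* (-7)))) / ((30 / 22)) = 17/84000 = 0.00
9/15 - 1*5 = -22/5 = -4.40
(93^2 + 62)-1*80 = 8631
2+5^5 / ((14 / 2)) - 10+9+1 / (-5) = 15653/35 = 447.23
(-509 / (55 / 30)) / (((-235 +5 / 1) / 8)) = 9.66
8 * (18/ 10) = 72/5 = 14.40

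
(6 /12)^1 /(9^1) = 1/18 = 0.06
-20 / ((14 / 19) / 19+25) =-7220/9039 = -0.80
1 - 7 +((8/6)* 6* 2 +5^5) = 3135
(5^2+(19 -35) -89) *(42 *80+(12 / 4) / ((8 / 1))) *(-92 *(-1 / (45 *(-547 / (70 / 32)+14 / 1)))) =9618140/4131 = 2328.28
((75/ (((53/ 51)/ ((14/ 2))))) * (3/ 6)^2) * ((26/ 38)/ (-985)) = -69615/793516 = -0.09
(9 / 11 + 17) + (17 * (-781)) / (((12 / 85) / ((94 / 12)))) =-583443653/792 = -736671.28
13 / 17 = 0.76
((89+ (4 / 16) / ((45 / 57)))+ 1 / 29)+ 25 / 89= 89.63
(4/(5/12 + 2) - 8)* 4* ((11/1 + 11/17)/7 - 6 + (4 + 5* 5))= -2160160/3451 = -625.95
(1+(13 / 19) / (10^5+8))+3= 7600621/1900152 = 4.00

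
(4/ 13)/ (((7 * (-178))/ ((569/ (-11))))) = 1138/89089 = 0.01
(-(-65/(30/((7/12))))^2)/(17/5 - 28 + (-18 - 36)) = 41405/2037312 = 0.02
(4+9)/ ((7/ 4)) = 52/7 = 7.43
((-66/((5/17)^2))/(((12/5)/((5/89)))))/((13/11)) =-34969/2314 = -15.11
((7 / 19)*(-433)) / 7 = -433/19 = -22.79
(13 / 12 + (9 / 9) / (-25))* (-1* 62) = -64.69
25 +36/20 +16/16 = 139/5 = 27.80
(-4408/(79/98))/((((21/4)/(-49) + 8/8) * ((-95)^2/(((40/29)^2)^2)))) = -89915392/36607889 = -2.46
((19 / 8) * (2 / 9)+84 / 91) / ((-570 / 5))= -679/53352 = -0.01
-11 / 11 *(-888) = 888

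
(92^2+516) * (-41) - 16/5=-1840916/5 = -368183.20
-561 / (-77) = 51/7 = 7.29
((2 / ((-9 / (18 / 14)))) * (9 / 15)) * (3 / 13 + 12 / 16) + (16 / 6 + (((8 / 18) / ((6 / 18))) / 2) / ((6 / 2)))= 22283/8190 = 2.72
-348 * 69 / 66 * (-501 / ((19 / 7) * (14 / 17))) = 17042517/209 = 81543.14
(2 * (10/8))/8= 5/16 = 0.31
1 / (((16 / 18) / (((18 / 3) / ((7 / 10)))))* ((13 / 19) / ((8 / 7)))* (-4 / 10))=-25650/637 = -40.27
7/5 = 1.40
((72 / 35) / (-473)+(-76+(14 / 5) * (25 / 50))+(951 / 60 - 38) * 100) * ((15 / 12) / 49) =-9476100/162239 = -58.41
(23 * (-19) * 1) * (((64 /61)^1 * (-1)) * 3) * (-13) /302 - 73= -1217779/9211 = -132.21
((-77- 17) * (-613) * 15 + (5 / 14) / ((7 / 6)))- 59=42349294/49 = 864271.31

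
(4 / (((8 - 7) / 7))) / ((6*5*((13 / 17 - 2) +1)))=-119/30 = -3.97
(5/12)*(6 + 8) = 35/6 = 5.83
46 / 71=0.65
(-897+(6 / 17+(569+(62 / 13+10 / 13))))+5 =-70081/221 = -317.11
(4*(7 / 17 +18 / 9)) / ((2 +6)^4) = 41/17408 = 0.00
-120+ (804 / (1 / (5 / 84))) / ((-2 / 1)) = -143.93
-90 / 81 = -10/9 = -1.11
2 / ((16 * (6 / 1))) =1/48 = 0.02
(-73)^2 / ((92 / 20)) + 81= 28508/23 = 1239.48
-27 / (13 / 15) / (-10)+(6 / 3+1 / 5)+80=11091/130 = 85.32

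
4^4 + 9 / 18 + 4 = 521/2 = 260.50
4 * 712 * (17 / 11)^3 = 13992224/1331 = 10512.56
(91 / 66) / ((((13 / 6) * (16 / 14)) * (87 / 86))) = 2107/3828 = 0.55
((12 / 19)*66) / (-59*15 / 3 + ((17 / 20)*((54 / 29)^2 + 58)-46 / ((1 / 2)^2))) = -6660720/68190829 = -0.10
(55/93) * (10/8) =275/372 = 0.74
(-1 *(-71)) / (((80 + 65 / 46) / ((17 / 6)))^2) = 10854551/126225225 = 0.09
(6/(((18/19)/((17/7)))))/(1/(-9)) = -969/7 = -138.43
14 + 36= 50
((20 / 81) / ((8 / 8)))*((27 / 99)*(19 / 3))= 380/891 = 0.43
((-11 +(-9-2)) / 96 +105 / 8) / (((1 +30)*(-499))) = -619/742512 = 0.00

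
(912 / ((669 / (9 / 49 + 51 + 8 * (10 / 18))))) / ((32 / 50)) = 11652700/98343 = 118.49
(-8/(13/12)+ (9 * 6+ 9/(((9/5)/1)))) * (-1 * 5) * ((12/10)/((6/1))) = -51.62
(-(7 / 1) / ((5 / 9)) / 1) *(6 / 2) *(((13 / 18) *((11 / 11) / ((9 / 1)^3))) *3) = -91/810 = -0.11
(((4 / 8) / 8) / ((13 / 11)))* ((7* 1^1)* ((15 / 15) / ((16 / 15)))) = 1155/3328 = 0.35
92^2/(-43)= -8464/43 = -196.84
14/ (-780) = -7/390 = -0.02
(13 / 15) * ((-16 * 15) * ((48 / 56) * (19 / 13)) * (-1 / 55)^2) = -1824/21175 = -0.09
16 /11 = 1.45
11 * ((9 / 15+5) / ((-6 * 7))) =-22/15 = -1.47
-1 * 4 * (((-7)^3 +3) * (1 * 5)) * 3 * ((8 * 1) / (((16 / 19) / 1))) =193800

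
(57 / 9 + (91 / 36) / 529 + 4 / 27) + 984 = 56588461/57132 = 990.49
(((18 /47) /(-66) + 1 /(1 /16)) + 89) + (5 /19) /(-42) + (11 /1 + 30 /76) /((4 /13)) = 142.02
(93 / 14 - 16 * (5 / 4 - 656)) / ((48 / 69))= 15068.80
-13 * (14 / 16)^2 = -637/64 = -9.95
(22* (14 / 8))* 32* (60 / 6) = 12320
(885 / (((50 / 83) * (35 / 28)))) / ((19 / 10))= 58764/95 = 618.57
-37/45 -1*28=-1297/45 = -28.82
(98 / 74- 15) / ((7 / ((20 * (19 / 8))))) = -24035/259 = -92.80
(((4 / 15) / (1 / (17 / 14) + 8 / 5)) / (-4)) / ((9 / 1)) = -17/5562 = 0.00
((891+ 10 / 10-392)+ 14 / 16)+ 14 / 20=20063/40 = 501.58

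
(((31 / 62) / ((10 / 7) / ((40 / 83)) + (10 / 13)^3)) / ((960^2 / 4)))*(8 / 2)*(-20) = -15379/302905440 = 0.00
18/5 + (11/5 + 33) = 194/5 = 38.80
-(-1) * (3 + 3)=6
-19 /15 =-1.27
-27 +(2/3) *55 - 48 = -38.33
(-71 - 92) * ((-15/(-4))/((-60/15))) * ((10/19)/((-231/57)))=-12225/616 = -19.85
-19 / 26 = -0.73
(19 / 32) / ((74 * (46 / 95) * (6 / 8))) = 1805/81696 = 0.02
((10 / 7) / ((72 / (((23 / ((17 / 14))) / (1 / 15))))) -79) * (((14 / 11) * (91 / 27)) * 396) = -19066684/153 = -124618.85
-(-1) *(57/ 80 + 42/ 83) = 8091/6640 = 1.22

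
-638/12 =-319/6 = -53.17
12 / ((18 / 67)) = 134/3 = 44.67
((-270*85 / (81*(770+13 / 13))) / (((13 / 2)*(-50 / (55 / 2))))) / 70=187/420966 = 0.00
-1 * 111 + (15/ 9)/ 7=-2326/21 = -110.76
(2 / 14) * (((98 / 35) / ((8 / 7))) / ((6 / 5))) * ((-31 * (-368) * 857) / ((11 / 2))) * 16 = 273746368/33 = 8295344.48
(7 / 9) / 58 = 0.01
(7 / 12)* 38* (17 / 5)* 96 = 36176/5 = 7235.20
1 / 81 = 0.01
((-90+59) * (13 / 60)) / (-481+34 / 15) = 403/28724 = 0.01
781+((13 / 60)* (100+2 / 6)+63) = 155833/180 = 865.74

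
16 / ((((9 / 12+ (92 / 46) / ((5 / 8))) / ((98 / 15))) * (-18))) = -3136/2133 = -1.47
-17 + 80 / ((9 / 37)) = 311.89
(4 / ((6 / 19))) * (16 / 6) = 304/9 = 33.78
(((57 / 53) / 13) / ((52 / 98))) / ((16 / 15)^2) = 0.14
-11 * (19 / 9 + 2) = -407/9 = -45.22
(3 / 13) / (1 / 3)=9/13 = 0.69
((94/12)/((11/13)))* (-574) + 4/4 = -175324/33 = -5312.85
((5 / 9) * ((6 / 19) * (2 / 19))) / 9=20/9747 = 0.00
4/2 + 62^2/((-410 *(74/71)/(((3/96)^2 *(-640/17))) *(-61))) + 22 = 301972537/12585032 = 23.99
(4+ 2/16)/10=33/80 = 0.41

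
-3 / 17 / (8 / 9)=-27/136 = -0.20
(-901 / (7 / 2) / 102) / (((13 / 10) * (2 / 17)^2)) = -76585/546 = -140.27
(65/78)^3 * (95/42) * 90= 59375/504 = 117.81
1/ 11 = 0.09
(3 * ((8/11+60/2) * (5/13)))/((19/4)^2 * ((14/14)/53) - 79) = -330720/732941 = -0.45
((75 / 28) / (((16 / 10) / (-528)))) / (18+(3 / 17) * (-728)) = 70125/8764 = 8.00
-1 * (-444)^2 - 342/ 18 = -197155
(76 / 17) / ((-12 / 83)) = -1577/51 = -30.92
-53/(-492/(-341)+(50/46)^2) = -9560617/473393 = -20.20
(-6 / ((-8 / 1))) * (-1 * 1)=-3/4 = -0.75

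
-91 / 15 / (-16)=91/240 = 0.38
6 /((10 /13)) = 39/5 = 7.80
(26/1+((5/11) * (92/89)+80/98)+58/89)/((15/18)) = 8041248/239855 = 33.53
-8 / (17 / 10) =-4.71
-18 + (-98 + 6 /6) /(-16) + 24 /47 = -8593/752 = -11.43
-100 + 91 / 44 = -4309/44 = -97.93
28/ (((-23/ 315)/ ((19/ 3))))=-55860/23 = -2428.70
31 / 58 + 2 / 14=0.68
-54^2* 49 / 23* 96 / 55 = -13716864/1265 = -10843.37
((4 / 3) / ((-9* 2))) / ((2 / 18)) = -2/3 = -0.67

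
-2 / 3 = -0.67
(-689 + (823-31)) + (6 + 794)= 903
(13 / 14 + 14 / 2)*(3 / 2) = 333/28 = 11.89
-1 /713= -1/713 = 0.00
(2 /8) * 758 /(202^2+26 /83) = 31457/6773516 = 0.00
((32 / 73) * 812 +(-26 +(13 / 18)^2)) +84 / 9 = 8036953/23652 = 339.80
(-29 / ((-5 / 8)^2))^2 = 3444736/625 = 5511.58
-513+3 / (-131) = -67206/131 = -513.02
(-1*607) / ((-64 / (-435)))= -264045/64 = -4125.70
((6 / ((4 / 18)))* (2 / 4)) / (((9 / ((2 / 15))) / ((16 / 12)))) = 4/15 = 0.27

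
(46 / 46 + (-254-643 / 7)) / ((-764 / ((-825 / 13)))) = -995775/34762 = -28.65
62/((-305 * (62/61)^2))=-61/310 = -0.20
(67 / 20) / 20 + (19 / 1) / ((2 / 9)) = 34267/400 = 85.67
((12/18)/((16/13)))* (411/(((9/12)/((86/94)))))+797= 1068.57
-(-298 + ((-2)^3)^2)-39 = 195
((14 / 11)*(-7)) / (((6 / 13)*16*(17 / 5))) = -3185/8976 = -0.35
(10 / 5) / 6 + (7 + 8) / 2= 47/6 = 7.83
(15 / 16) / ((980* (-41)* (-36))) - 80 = -123432959/1542912 = -80.00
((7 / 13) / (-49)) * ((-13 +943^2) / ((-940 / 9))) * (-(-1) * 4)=8003124/21385 = 374.24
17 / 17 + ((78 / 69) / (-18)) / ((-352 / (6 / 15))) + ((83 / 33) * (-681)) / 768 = -3585377/2914560 = -1.23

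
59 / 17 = 3.47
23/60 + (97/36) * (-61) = -7379/45 = -163.98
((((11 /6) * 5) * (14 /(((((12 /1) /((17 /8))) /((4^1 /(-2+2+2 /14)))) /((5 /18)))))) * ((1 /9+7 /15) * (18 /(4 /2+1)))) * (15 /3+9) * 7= 29184155/486 = 60049.70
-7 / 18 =-0.39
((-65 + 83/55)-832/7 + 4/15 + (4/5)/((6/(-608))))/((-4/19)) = 481232/385 = 1249.95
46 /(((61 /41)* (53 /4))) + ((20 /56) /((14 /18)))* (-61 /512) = 369653159/162219008 = 2.28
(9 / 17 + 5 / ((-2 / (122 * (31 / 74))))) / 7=-22867/1258 = -18.18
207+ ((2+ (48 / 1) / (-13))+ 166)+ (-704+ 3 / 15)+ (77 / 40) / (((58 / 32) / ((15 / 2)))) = -611733/1885 = -324.53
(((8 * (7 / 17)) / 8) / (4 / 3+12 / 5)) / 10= 3/272 = 0.01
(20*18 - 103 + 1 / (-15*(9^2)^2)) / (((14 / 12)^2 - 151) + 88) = -101170616/24264765 = -4.17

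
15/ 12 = 5/4 = 1.25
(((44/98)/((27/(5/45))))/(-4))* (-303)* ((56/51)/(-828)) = -1111/5985819 = 0.00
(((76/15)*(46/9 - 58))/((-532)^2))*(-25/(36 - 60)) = -85/86184 = 0.00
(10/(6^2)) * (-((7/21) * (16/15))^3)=-2048/164025 = -0.01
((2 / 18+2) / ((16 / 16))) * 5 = 95/9 = 10.56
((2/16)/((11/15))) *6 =45/44 = 1.02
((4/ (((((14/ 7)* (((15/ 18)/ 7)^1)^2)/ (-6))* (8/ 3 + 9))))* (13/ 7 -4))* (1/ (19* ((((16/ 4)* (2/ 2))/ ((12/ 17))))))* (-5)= -11664/1615 = -7.22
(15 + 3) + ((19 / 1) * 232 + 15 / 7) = 30997/7 = 4428.14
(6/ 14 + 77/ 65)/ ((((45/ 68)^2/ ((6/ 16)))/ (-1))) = -424252/307125 = -1.38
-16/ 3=-5.33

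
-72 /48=-3/2 = -1.50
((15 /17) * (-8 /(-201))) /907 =40/1033073 = 0.00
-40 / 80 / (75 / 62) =-31/75 = -0.41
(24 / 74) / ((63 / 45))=60/259 = 0.23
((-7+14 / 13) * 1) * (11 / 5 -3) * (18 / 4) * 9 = 12474/65 = 191.91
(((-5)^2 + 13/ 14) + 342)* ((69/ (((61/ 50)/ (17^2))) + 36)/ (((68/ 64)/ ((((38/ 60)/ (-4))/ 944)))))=-958776537/1007720 = -951.43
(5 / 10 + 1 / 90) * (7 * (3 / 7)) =23/15 = 1.53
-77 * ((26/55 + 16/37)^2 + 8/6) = -187206544/1129425 = -165.75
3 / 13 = 0.23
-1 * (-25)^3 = 15625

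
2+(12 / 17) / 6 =36/17 = 2.12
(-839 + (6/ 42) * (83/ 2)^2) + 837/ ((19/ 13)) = -10789/532 = -20.28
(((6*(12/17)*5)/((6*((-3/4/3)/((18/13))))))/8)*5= -2700/221 = -12.22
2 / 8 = 1/4 = 0.25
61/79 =0.77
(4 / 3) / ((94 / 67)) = 134/141 = 0.95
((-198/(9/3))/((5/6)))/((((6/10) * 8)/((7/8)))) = -14.44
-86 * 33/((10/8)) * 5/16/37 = -1419/74 = -19.18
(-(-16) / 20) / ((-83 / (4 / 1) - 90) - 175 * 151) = -16/530715 = 0.00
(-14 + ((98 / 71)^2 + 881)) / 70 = 4380151/352870 = 12.41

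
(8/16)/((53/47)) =0.44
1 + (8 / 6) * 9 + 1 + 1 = 15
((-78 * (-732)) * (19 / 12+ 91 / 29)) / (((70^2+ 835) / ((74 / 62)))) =252174/4495 = 56.10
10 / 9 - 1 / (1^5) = 1/9 = 0.11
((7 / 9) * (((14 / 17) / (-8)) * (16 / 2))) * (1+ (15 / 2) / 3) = -343/153 = -2.24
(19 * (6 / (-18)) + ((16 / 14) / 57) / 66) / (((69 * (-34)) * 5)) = 83387/154448910 = 0.00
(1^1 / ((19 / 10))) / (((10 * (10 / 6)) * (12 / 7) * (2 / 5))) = 7/152 = 0.05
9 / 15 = 3/5 = 0.60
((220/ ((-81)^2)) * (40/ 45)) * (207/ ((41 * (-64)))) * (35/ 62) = -44275/33356124 = 0.00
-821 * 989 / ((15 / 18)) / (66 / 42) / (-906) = 684.38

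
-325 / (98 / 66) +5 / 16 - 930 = -900475/784 = -1148.57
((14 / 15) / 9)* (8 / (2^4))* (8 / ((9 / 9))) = 56/135 = 0.41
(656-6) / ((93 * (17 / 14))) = 5.76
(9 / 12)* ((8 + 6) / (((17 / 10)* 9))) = 35/51 = 0.69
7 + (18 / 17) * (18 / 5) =919/85 = 10.81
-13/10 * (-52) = 338/5 = 67.60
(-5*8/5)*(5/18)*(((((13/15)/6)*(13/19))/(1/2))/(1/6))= -1352/513 = -2.64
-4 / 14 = -2/7 = -0.29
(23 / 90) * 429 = 109.63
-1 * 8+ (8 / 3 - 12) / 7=-28/3 = -9.33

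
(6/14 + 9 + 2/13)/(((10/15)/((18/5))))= 23544/455 = 51.75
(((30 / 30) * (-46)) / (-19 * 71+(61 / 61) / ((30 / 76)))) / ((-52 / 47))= -16215/525122 = -0.03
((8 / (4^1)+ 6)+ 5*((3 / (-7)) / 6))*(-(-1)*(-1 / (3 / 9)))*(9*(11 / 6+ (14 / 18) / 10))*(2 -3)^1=13803/35 = 394.37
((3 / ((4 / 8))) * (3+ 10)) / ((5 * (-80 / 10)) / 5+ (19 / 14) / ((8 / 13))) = -8736/649 = -13.46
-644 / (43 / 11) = -7084/43 = -164.74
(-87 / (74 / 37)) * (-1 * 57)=4959/2 = 2479.50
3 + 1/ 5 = 16/5 = 3.20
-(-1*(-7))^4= -2401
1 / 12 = 0.08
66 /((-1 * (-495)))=2/15 = 0.13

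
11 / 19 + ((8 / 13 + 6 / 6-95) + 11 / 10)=-91.71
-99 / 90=-11/10 = -1.10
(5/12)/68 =5/816 = 0.01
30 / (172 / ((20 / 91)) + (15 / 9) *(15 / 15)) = 225/5882 = 0.04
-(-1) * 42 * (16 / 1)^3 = 172032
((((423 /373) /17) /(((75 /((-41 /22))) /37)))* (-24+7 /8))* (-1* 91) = -720191199/5580080 = -129.06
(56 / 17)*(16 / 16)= 3.29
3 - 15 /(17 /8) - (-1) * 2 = -35/17 = -2.06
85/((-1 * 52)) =-85/52 = -1.63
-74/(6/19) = -703/3 = -234.33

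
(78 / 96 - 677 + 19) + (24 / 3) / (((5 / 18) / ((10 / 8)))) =-9939/16 = -621.19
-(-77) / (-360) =-77/360 = -0.21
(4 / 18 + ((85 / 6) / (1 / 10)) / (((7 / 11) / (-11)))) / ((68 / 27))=-972.23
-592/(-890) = 296/445 = 0.67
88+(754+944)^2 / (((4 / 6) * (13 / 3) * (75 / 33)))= 142747198/325 = 439222.15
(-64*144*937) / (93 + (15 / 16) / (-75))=-690831360/7439 = -92866.16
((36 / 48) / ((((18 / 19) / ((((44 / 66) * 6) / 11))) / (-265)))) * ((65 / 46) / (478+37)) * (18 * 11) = -196365/4738 = -41.44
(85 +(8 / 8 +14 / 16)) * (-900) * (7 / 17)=-1094625/34 = -32194.85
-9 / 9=-1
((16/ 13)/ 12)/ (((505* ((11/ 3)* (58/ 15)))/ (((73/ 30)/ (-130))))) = -73/272250550 = 0.00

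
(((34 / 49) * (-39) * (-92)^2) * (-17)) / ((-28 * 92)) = -518466/343 = -1511.56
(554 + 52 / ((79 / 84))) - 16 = 46870/79 = 593.29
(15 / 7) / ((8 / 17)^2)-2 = 3439/448 = 7.68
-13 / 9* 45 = -65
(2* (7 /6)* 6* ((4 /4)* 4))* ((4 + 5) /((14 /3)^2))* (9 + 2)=1782/7 = 254.57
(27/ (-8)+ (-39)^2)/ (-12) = -4047/32 = -126.47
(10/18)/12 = 0.05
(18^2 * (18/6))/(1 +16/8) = 324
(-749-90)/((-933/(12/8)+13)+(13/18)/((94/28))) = 354897/257516 = 1.38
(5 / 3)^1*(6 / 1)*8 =80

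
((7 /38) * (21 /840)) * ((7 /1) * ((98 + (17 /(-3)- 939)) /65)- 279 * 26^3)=-334684021/14820 = -22583.27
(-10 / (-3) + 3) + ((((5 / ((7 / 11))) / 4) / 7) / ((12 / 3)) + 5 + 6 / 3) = 31525/2352 = 13.40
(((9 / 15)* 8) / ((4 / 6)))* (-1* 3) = -108/5 = -21.60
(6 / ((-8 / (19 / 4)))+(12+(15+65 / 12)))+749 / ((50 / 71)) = 1310921/1200 = 1092.43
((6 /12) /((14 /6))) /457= 3/6398 = 0.00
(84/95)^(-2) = 9025/7056 = 1.28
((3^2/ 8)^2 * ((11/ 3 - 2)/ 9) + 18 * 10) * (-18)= -3244.22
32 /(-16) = -2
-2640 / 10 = -264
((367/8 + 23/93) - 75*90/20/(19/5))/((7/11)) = -6638665/98952 = -67.09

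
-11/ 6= -1.83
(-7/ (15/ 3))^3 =-2.74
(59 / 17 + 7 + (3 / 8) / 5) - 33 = -22.45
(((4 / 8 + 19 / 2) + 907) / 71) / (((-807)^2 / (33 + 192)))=22925/5137631 = 0.00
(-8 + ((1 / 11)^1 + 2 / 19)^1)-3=-2258/209 = -10.80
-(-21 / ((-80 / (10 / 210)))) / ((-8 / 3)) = 3/640 = 0.00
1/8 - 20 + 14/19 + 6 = -1997/152 = -13.14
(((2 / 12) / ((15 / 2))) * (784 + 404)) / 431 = 132/2155 = 0.06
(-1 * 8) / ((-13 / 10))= 80/13 = 6.15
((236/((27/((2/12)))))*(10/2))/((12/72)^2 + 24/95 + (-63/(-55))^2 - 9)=-135641000/137942181 = -0.98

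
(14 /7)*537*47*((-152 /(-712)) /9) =319694/267 = 1197.36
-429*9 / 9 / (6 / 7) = -1001/2 = -500.50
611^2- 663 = 372658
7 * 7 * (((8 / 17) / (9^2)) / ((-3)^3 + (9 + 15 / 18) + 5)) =-784/33507 = -0.02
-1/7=-0.14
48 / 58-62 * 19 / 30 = -16721/435 = -38.44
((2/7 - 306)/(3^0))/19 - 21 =-4933/133 = -37.09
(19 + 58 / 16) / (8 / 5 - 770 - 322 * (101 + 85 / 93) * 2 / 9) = -757485/269879312 = 0.00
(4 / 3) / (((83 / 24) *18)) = 16/747 = 0.02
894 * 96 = 85824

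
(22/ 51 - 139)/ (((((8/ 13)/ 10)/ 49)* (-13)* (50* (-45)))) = -346283/91800 = -3.77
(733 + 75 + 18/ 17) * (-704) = -9682816/17 = -569577.41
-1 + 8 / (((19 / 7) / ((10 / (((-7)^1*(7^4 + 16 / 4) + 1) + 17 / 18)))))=-164771/164483 = -1.00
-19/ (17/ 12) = -228/17 = -13.41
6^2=36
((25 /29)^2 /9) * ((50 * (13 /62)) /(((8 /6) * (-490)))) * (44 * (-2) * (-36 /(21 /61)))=-109037500/8942353 = -12.19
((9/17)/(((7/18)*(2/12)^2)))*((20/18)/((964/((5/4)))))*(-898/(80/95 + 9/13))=-449157150/10869341 = -41.32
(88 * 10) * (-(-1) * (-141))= -124080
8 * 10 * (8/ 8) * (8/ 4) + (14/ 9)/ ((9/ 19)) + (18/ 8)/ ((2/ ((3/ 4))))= 425419/2592 = 164.13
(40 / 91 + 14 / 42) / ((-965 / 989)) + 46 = 11909791/263445 = 45.21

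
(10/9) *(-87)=-290/3 = -96.67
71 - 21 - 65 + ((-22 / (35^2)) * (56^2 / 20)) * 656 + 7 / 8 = -1861421/1000 = -1861.42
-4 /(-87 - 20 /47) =188/4109 = 0.05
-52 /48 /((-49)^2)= -13/28812 = 0.00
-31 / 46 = -0.67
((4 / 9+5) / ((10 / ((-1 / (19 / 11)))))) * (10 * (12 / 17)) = -2.22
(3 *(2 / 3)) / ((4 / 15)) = 15/2 = 7.50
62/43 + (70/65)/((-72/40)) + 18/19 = 1.79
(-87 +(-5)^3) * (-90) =19080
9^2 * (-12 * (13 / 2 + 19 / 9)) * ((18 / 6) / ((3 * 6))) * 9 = -12555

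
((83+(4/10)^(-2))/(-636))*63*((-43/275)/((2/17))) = 5480307/466400 = 11.75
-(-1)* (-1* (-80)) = 80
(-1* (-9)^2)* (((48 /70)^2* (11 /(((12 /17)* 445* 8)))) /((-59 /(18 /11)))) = 148716/32162375 = 0.00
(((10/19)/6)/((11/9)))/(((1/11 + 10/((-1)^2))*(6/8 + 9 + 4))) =4/7733 = 0.00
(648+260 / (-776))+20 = 129527/194 = 667.66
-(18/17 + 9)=-171/17 = -10.06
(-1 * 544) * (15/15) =-544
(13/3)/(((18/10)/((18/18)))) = 65/27 = 2.41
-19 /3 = -6.33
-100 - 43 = -143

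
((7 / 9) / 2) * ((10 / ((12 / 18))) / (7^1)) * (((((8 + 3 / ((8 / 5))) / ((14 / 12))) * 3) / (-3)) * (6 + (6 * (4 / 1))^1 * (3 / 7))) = -22515/196 = -114.87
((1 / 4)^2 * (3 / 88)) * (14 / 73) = 21/51392 = 0.00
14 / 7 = 2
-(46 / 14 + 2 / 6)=-76/21 = -3.62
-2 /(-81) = 2/81 = 0.02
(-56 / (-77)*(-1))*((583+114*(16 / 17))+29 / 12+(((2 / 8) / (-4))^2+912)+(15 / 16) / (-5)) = -20948707/17952 = -1166.93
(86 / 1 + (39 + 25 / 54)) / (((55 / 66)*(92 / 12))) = 1355/69 = 19.64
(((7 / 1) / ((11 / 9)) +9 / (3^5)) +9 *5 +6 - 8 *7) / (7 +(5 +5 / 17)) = 3859/62073 = 0.06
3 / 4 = 0.75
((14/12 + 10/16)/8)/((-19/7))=-301/3648 = -0.08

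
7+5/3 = 8.67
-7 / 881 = -0.01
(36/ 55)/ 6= 6/55 = 0.11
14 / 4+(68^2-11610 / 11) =78585/22 = 3572.05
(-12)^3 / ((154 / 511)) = -63072/11 = -5733.82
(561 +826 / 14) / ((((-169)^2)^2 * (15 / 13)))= 124/188245551 = 0.00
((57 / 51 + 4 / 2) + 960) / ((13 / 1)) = 74.09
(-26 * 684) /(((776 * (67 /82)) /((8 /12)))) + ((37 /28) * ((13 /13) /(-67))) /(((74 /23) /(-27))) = -6745107/363944 = -18.53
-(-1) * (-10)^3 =-1000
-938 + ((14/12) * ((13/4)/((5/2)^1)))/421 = -23693789/25260 = -938.00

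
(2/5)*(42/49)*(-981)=-11772/35 = -336.34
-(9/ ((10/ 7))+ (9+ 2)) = -173/10 = -17.30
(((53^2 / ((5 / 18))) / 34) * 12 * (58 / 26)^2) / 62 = 127567926/445315 = 286.47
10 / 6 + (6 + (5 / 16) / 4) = 1487/192 = 7.74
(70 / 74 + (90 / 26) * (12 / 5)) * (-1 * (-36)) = 160236/481 = 333.13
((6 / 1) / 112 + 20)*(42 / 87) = 1123/116 = 9.68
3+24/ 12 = 5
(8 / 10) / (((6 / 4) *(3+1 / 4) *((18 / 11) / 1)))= 176/1755 = 0.10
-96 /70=-48/35 = -1.37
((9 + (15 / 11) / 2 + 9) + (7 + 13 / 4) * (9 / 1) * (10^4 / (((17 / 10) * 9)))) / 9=22556987/3366 = 6701.42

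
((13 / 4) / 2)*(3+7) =65/4 = 16.25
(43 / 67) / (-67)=-43/4489 = -0.01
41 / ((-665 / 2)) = -82/665 = -0.12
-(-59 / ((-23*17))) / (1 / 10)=-1.51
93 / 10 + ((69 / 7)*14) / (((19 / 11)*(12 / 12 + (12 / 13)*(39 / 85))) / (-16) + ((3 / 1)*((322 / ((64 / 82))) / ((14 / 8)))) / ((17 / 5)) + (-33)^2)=165903783/17637310 = 9.41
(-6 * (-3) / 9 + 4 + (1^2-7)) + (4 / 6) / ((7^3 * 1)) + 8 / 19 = 8270/19551 = 0.42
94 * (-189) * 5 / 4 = -44415/2 = -22207.50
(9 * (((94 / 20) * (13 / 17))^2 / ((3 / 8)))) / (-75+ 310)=47658/36125 = 1.32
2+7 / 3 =13/3 = 4.33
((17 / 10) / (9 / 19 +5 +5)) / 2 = 323/3980 = 0.08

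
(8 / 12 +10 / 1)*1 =32/3 = 10.67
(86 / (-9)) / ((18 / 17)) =-731/81 = -9.02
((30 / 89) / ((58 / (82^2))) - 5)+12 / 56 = 1239113/36134 = 34.29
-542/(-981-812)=0.30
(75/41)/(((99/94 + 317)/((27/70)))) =19035/8580439 = 0.00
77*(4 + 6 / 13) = 4466/13 = 343.54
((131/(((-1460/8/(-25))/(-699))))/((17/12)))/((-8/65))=89279775/1241 = 71941.80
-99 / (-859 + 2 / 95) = 1045/9067 = 0.12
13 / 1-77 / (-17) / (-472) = 104235/8024 = 12.99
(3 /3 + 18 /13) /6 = 31/78 = 0.40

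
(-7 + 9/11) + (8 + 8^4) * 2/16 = 5575/11 = 506.82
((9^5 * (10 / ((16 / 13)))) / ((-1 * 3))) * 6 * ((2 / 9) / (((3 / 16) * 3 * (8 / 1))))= -47385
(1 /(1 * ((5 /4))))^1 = 4/5 = 0.80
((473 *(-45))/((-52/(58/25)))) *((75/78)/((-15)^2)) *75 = 304.37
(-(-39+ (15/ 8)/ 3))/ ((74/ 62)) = 9517/296 = 32.15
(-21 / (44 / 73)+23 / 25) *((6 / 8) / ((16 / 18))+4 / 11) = -634321/15488 = -40.96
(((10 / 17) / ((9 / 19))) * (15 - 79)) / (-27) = 12160/4131 = 2.94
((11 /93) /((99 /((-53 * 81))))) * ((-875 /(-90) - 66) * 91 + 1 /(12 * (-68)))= 664455223/25296 = 26267.21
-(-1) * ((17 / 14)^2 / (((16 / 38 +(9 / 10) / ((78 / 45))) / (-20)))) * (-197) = 281249020/45521 = 6178.45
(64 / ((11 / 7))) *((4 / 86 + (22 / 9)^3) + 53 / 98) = 618.80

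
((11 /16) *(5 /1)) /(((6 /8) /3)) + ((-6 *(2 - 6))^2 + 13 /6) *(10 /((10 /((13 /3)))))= 90689/36 = 2519.14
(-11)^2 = 121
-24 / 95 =-0.25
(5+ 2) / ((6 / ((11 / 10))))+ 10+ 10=1277/60 = 21.28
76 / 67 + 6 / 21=666/469 = 1.42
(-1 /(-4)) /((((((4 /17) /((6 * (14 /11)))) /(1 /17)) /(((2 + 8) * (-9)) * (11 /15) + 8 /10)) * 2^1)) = -3423/220 = -15.56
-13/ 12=-1.08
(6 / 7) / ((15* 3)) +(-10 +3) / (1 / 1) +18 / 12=-1151/210 = -5.48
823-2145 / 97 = 77686/97 = 800.89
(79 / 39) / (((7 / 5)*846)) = 395/230958 = 0.00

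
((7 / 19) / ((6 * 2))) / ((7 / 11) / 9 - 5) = -231/37088 = -0.01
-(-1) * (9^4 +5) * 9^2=531846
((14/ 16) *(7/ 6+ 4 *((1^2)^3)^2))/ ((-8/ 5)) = -1085/384 = -2.83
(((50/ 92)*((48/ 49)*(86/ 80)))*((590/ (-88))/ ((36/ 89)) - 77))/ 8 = -31867945/4760448 = -6.69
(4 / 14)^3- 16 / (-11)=5576/3773 = 1.48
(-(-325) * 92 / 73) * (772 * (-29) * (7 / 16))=-292863025/73 = -4011822.26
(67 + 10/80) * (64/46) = 2148/23 = 93.39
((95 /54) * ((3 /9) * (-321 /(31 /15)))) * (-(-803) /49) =-40812475/27342 = -1492.67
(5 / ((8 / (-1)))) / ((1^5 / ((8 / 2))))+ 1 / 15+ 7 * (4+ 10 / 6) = 1117/30 = 37.23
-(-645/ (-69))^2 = -46225/529 = -87.38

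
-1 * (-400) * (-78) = -31200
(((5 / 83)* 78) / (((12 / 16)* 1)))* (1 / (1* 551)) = 520/45733 = 0.01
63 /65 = 0.97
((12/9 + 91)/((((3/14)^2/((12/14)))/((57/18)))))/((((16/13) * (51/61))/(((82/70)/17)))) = 171115919/468180 = 365.49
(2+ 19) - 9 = 12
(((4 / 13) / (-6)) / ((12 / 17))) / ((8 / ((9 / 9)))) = -17/1872 = -0.01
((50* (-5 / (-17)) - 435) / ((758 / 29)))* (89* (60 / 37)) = -2320.71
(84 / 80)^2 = 441/400 = 1.10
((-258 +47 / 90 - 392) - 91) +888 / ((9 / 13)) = 48797/90 = 542.19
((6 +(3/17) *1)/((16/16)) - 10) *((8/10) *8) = -24.47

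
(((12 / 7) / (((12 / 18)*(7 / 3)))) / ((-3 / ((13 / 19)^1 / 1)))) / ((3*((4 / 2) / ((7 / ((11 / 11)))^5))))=-13377/19 = -704.05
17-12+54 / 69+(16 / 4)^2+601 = 14324/23 = 622.78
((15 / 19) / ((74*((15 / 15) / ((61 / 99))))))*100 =15250/23199 = 0.66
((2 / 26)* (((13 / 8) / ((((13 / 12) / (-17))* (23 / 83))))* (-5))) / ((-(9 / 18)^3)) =-84660/299 = -283.14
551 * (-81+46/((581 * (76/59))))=-51821869/1162 = -44597.13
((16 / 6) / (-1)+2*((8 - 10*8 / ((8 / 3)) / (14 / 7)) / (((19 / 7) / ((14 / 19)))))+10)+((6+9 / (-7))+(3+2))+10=176236/7581 = 23.25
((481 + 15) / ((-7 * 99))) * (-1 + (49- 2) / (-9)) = 3968/891 = 4.45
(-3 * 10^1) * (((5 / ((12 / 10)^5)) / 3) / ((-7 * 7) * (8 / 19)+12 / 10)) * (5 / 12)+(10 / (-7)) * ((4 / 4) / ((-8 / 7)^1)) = 144768095/86126976 = 1.68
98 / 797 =0.12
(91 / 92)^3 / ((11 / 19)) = 14317849/8565568 = 1.67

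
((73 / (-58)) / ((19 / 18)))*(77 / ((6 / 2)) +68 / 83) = -1444305/45733 = -31.58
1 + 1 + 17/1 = 19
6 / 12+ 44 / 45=133/90 = 1.48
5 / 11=0.45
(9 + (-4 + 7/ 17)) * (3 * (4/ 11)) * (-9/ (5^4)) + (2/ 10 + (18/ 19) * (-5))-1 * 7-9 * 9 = -92.62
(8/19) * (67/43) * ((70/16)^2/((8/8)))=82075/6536 = 12.56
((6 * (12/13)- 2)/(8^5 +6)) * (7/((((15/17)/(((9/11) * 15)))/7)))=24633/334763 = 0.07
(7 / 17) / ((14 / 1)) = 1/34 = 0.03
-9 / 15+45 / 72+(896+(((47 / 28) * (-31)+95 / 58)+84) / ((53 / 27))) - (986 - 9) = -27481451/430360 = -63.86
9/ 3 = 3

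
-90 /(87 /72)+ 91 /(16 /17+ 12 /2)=-210017/3422 = -61.37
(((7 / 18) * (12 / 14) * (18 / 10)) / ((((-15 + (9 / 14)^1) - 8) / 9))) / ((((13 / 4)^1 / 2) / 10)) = -6048/4069 = -1.49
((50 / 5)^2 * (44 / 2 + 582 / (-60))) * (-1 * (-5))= 6150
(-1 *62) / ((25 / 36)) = -2232/25 = -89.28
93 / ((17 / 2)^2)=372/289 = 1.29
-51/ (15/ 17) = -289/5 = -57.80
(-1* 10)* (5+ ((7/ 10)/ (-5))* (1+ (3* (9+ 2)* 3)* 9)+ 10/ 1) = 5494/5 = 1098.80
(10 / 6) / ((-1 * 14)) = -5/42 = -0.12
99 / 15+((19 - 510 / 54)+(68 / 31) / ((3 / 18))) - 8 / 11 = 438707/15345 = 28.59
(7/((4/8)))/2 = 7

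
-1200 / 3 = -400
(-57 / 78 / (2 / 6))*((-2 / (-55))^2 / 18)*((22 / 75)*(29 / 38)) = -29/804375 = 0.00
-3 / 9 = -1/3 = -0.33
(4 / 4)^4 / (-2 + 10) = 1/8 = 0.12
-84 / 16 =-21/4 = -5.25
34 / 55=0.62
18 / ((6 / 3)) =9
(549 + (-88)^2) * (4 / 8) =8293/2 = 4146.50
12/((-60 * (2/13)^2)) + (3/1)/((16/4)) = -77/10 = -7.70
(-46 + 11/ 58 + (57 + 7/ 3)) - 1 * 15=-257/174 = -1.48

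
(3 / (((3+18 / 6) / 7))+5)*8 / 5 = 68/5 = 13.60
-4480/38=-2240/19 = -117.89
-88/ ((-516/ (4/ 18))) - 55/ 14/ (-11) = 0.40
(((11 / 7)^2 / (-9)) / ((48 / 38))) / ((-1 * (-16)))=-0.01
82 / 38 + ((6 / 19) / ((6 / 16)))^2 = 1035/361 = 2.87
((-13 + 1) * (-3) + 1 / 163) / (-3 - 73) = -5869/12388 = -0.47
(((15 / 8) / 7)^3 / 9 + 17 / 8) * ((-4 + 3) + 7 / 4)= 1120677/702464 = 1.60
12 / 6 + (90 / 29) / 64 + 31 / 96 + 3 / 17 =60293/23664 = 2.55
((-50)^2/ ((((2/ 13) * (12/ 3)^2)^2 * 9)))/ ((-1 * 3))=-105625/6912 = -15.28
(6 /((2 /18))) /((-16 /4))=-27/2 = -13.50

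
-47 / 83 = -0.57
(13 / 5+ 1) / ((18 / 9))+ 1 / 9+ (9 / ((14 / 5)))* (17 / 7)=42853/4410 = 9.72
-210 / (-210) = 1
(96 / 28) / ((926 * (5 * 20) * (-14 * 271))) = -3/307408850 = 0.00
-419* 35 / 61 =-14665/61 = -240.41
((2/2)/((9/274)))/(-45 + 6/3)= -274/387 = -0.71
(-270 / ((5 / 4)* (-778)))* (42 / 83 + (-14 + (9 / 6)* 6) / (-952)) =1090773/7684306 = 0.14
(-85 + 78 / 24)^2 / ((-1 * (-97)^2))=-106929/150544 = -0.71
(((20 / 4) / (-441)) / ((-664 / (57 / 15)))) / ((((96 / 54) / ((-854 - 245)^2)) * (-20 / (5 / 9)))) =-468331/382464 = -1.22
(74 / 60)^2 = 1369/900 = 1.52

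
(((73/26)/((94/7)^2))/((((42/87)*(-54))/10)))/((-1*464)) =2555/198491904 = 0.00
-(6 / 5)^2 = -36/25 = -1.44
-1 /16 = -0.06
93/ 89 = 1.04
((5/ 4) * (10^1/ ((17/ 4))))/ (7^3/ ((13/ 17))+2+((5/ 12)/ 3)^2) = 842400/129046949 = 0.01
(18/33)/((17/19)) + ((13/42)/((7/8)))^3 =388417318/594009801 = 0.65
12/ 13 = 0.92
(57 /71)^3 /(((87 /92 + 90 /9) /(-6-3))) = -8070516/18969283 = -0.43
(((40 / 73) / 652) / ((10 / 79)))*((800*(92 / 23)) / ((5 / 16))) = 808960/11899 = 67.99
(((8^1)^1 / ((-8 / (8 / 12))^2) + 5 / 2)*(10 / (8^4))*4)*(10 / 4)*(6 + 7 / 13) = 48875/119808 = 0.41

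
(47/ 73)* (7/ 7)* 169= 7943/73 = 108.81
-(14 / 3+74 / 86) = -713/129 = -5.53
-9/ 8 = -1.12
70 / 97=0.72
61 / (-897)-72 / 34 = -33329/15249 = -2.19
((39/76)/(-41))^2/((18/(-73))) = -12337/19418912 = 0.00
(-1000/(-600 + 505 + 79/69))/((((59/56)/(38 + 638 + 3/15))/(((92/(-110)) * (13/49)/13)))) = -122643360/1050731 = -116.72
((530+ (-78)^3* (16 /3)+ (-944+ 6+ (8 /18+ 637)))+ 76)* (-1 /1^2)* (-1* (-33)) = 250533217/3 = 83511072.33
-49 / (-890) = 49/890 = 0.06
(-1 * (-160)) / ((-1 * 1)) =-160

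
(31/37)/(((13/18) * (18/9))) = 279/481 = 0.58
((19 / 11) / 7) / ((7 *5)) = 19/2695 = 0.01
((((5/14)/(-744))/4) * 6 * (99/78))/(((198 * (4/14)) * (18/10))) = -25/2785536 = 0.00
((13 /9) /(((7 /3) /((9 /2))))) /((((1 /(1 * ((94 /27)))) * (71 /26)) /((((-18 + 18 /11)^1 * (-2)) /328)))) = 79430/224147 = 0.35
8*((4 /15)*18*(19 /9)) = 1216/15 = 81.07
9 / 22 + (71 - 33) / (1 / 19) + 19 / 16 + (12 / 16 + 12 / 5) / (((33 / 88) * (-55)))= 3183153/4400 = 723.44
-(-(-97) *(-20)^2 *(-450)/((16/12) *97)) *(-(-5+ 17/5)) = 216000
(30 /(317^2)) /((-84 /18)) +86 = 60494333/703423 = 86.00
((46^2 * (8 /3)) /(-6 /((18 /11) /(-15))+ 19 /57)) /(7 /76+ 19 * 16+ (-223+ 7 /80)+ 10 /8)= 12865280/10399319 = 1.24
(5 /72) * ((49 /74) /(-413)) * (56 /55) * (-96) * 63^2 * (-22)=-2074464/2183 = -950.28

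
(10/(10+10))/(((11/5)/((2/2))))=0.23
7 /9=0.78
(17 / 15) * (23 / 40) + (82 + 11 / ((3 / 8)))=22397/200 = 111.98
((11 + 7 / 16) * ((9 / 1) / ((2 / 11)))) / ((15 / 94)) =283833/80 = 3547.91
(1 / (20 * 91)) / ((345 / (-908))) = -227/156975 = 0.00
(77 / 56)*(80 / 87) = 110/87 = 1.26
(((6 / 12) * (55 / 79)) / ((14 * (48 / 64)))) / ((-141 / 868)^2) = 5919760/4711797 = 1.26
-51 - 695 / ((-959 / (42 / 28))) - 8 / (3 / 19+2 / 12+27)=-42851073/853510 = -50.21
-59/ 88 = -0.67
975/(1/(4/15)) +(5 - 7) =258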